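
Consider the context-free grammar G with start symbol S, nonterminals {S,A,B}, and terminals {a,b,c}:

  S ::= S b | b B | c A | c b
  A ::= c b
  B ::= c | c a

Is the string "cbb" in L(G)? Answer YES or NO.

CNF form of G:
  S -> S T1 | T0 A | T0 T1 | T1 B
  A -> T0 T1
  B -> T0 T2 | c
  T0 -> c
  T1 -> b
  T2 -> a

Fill CYK table bottom-up:
  [0..0]={B,T0}  "c"  orig:{B}
  [1..1]={T1}  "b"  orig:{}
  [2..2]={T1}  "b"  orig:{}
  [0..1]={A,S}  "cb"
  [1..2]=∅  "bb"
  [0..2]={S}  "cbb"

S ∈ T[0,2] ⇒ YES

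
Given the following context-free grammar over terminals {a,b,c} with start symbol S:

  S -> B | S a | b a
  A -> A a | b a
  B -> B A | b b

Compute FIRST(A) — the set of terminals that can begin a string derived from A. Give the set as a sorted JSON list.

FIRST sets, iterate to fixpoint:
[1]
  A via A→b a: +{b}
  B via B→b b: +{b}
  S via S→B: +{b}
  FIRST[S]={b}  FIRST[A]={b}  FIRST[B]={b}
[2] (stable)
  FIRST[S]={b}  FIRST[A]={b}  FIRST[B]={b}

FIRST(A) = ["b"]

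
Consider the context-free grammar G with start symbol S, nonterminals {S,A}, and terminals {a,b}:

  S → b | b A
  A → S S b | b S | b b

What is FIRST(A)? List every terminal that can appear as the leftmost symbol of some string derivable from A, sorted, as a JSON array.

FIRST sets, iterate to fixpoint:
pass 1:
  A via A→b S: +{b}
  S via S→b: +{b}
  S: {b}  A: {b}
pass 2: (stable)
  S: {b}  A: {b}

FIRST(A) = ["b"]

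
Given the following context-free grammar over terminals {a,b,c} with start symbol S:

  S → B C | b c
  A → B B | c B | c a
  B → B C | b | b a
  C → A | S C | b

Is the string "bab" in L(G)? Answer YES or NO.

Convert to CNF:
  S -> B C | T2 T0
  A -> B B | T0 B | T0 T1
  B -> B C | T2 T1 | b
  C -> B B | S C | T0 B | T0 T1 | b
  T0 -> c
  T1 -> a
  T2 -> b

CYK table (by increasing span):
  [0..0]={B,C,T2}  "b"  orig:{B,C}
  [1..1]={T1}  "a"  orig:{}
  [2..2]={B,C,T2}  "b"  orig:{B,C}
  [0..1]={B}  "ba"
  [1..2]=∅  "ab"
  [0..2]={A,B,C,S}  "bab"

S ∈ T[0,2] ⇒ YES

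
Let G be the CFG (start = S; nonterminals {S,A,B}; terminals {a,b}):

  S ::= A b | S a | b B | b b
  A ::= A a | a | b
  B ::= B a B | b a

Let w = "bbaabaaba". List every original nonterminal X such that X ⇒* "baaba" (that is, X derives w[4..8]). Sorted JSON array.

CNF form of G:
  S -> A T1 | S T0 | T1 B | T1 T1
  A -> A T0 | a | b
  B -> B X2 | T1 T0
  T0 -> a
  T1 -> b
  X2 -> T0 B

Fill CYK table bottom-up — only the sub-triangle for w[4..8]:
  [4..4]={A,T1}  "b"  orig:{A}
  [5..5]={A,T0}  "a"  orig:{A}
  [6..6]={A,T0}  "a"  orig:{A}
  [7..7]={A,T1}  "b"  orig:{A}
  [8..8]={A,T0}  "a"  orig:{A}
  [4..5]={A,B}  "ba"
  [5..6]={A}  "aa"
  [6..7]={S}  "ab"
  [7..8]={A,B}  "ba"
  [4..6]={A}  "baa"
  [5..7]={S}  "aab"
  [6..8]={S,X2}  "aba"  orig:{S}
  [4..7]={S}  "baab"
  [5..8]={S}  "aaba"
  [4..8]={B,S}  "baaba"

Original NTs in T[4,8] deriving "baaba": ["B", "S"]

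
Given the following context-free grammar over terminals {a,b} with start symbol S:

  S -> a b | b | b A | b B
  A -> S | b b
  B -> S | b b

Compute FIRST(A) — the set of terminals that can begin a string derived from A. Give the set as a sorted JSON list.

FIRST iteration:
iter 1:
  A via A→b b: +{b}
  B via B→b b: +{b}
  S via S→a b: +{a}
  S via S→b: +{b}
  FIRST(S)={a,b}  FIRST(A)={b}  FIRST(B)={b}
iter 2:
  A via A→S: +{a}
  B via B→S: +{a}
  FIRST(S)={a,b}  FIRST(A)={a,b}  FIRST(B)={a,b}
iter 3: — fixpoint
  FIRST(S)={a,b}  FIRST(A)={a,b}  FIRST(B)={a,b}

FIRST(A) = ["a", "b"]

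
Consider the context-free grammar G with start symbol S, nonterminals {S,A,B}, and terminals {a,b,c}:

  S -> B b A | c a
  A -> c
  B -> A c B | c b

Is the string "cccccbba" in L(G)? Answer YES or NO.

Convert to CNF:
  S -> B X4 | T0 T2
  A -> c
  B -> A X3 | T0 T1
  T0 -> c
  T1 -> b
  T2 -> a
  X3 -> T0 B
  X4 -> T1 A

CYK fill:
  cell(0,0) c: {A,T0}  orig:{A}
  cell(1,1) c: {A,T0}  orig:{A}
  cell(2,2) c: {A,T0}  orig:{A}
  cell(3,3) c: {A,T0}  orig:{A}
  cell(4,4) c: {A,T0}  orig:{A}
  cell(5,5) b: {T1}  orig:{}
  cell(6,6) b: {T1}  orig:{}
  cell(7,7) a: {T2}  orig:{}
  cell(0,1) cc: ∅
  cell(1,2) cc: ∅
  cell(2,3) cc: ∅
  cell(3,4) cc: ∅
  cell(4,5) cb: {B}
  cell(5,6) bb: ∅
  cell(6,7) ba: ∅
  cell(0,2) ccc: ∅
  cell(1,3) ccc: ∅
  cell(2,4) ccc: ∅
  cell(3,5) ccb: {X3}  orig:{}
  cell(4,6) cbb: ∅
  cell(5,7) bba: ∅
  cell(0,3) cccc: ∅
  cell(1,4) cccc: ∅
  cell(2,5) cccb: {B}
  cell(3,6) ccbb: ∅
  cell(4,7) cbba: ∅
  cell(0,4) ccccc: ∅
  cell(1,5) ccccb: {X3}  orig:{}
  cell(2,6) cccbb: ∅
  cell(3,7) ccbba: ∅
  cell(0,5) cccccb: {B}
  cell(1,6) ccccbb: ∅
  cell(2,7) cccbba: ∅
  cell(0,6) cccccbb: ∅
  cell(1,7) ccccbba: ∅
  cell(0,7) cccccbba: ∅

S ∉ T[0,7] ⇒ NO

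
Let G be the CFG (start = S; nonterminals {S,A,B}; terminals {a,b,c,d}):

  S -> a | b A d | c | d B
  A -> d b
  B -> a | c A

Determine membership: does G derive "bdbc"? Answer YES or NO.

CNF form of G:
  S -> T0 B | T1 X3 | a | c
  A -> T0 T1
  B -> T2 A | a
  T0 -> d
  T1 -> b
  T2 -> c
  X3 -> A T0

CYK fill:
  [0..0]={T1}  "b"  orig:{}
  [1..1]={T0}  "d"  orig:{}
  [2..2]={T1}  "b"  orig:{}
  [3..3]={S,T2}  "c"  orig:{S}
  [0..1]=∅  "bd"
  [1..2]={A}  "db"
  [2..3]=∅  "bc"
  [0..2]=∅  "bdb"
  [1..3]=∅  "dbc"
  [0..3]=∅  "bdbc"

S ∉ T[0,3] ⇒ NO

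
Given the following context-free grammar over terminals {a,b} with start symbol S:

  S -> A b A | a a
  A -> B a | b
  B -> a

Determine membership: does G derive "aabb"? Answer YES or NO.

Convert to CNF:
  S -> A X2 | T0 T0
  A -> B T0 | b
  B -> a
  T0 -> a
  T1 -> b
  X2 -> T1 A

CYK table (by increasing span):
  T[0,0] 'a' = {B,T0}  orig:{B}
  T[1,1] 'a' = {B,T0}  orig:{B}
  T[2,2] 'b' = {A,T1}  orig:{A}
  T[3,3] 'b' = {A,T1}  orig:{A}
  T[0,1] 'aa' = {A,S}
  T[1,2] 'ab' = ∅
  T[2,3] 'bb' = {X2}  orig:{}
  T[0,2] 'aab' = ∅
  T[1,3] 'abb' = ∅
  T[0,3] 'aabb' = {S}

S ∈ T[0,3] ⇒ YES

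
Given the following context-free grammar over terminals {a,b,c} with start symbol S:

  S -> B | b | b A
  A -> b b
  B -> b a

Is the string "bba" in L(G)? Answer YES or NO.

CNF form of G:
  S -> T0 A | T0 T1 | b
  A -> T0 T0
  B -> T0 T1
  T0 -> b
  T1 -> a

Fill CYK table bottom-up:
  cell(0,0) b: {S,T0}  orig:{S}
  cell(1,1) b: {S,T0}  orig:{S}
  cell(2,2) a: {T1}  orig:{}
  cell(0,1) bb: {A}
  cell(1,2) ba: {B,S}
  cell(0,2) bba: ∅

S ∉ T[0,2] ⇒ NO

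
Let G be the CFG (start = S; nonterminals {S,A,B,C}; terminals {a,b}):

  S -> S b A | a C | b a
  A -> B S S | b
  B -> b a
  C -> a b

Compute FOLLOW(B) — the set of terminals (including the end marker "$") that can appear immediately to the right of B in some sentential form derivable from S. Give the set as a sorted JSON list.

FIRST iteration:
iter 1:
  A via A→b: +{b}
  B via B→b a: +{b}
  C via C→a b: +{a}
  S via S→a C: +{a}
  S via S→b a: +{b}
  FIRST[S]={a,b}  FIRST[A]={b}  FIRST[B]={b}  FIRST[C]={a}
iter 2: (stable)
  FIRST[S]={a,b}  FIRST[A]={b}  FIRST[B]={b}  FIRST[C]={a}

FOLLOW sets:
initialize: $ ∈ FOLLOW(S)
pass 1:
  A→B S S: FOLLOW(B) ⊇ FIRST(S) = {a,b}; new: +{a,b}
  A→B S S: FOLLOW(S) ⊇ FIRST(S) = {a,b}; new: +{a,b}
  S→S b A: FOLLOW(A) ⊇ FOLLOW(S) ⊇ {$,a,b}; new: +{$,a,b}
  S→a C: FOLLOW(C) ⊇ FOLLOW(S) ⊇ {$,a,b}; new: +{$,a,b}
  S: {$,a,b}  A: {$,a,b}  B: {a,b}  C: {$,a,b}
pass 2: (no change)
  S: {$,a,b}  A: {$,a,b}  B: {a,b}  C: {$,a,b}

FOLLOW(B) = ["a", "b"]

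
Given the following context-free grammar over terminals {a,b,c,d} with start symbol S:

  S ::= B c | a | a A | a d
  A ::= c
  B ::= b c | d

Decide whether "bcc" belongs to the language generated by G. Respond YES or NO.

Convert to CNF:
  S -> B T1 | T2 A | T2 T3 | a
  A -> c
  B -> T0 T1 | d
  T0 -> b
  T1 -> c
  T2 -> a
  T3 -> d

CYK table (by increasing span):
  cell(0,0) b: {T0}  orig:{}
  cell(1,1) c: {A,T1}  orig:{A}
  cell(2,2) c: {A,T1}  orig:{A}
  cell(0,1) bc: {B}
  cell(1,2) cc: ∅
  cell(0,2) bcc: {S}

S ∈ T[0,2] ⇒ YES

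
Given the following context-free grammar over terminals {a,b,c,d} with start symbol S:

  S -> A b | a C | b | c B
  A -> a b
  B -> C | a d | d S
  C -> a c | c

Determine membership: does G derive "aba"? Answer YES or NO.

CNF form of G:
  S -> A T1 | T0 C | T2 B | b
  A -> T0 T1
  B -> T0 T2 | T0 T3 | T3 S | c
  C -> T0 T2 | c
  T0 -> a
  T1 -> b
  T2 -> c
  T3 -> d

CYK table (by increasing span):
  T[0,0] 'a' = {T0}  orig:{}
  T[1,1] 'b' = {S,T1}  orig:{S}
  T[2,2] 'a' = {T0}  orig:{}
  T[0,1] 'ab' = {A}
  T[1,2] 'ba' = ∅
  T[0,2] 'aba' = ∅

S ∉ T[0,2] ⇒ NO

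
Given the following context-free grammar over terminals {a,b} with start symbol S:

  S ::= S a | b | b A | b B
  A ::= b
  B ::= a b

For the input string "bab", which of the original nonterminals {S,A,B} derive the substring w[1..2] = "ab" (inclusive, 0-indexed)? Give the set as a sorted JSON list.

CNF form of G:
  S -> S T0 | T1 A | T1 B | b
  A -> b
  B -> T0 T1
  T0 -> a
  T1 -> b

CYK table (by increasing span), restricted to cells inside w[1..2]:
  T[1,1] 'a' = {T0}  orig:{}
  T[2,2] 'b' = {A,S,T1}  orig:{A,S}
  T[1,2] 'ab' = {B}

Original NTs in T[1,2] deriving "ab": ["B"]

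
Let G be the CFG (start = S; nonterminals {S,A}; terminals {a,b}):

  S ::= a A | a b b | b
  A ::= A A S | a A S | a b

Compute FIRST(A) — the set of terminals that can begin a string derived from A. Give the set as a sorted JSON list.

FIRST iteration:
pass 1:
  A via A→a A S: +{a}
  S via S→a A: +{a}
  S via S→b: +{b}
  S: {a,b}  A: {a}
pass 2: — fixpoint
  S: {a,b}  A: {a}

FIRST(A) = ["a"]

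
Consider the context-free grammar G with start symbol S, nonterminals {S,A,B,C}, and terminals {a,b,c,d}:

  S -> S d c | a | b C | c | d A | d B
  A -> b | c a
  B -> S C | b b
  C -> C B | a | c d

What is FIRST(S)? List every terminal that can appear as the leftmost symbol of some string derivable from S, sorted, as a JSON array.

FIRST sets, iterate to fixpoint:
pass 1:
  A via A→b: +{b}
  A via A→c a: +{c}
  B via B→b b: +{b}
  C via C→a: +{a}
  C via C→c d: +{c}
  S via S→a: +{a}
  S via S→b C: +{b}
  S via S→c: +{c}
  S via S→d A: +{d}
  FIRST[S]={a,b,c,d}  FIRST[A]={b,c}  FIRST[B]={b}  FIRST[C]={a,c}
pass 2:
  B via B→S C: +{a,c,d}
  FIRST[S]={a,b,c,d}  FIRST[A]={b,c}  FIRST[B]={a,b,c,d}  FIRST[C]={a,c}
pass 3: — fixpoint
  FIRST[S]={a,b,c,d}  FIRST[A]={b,c}  FIRST[B]={a,b,c,d}  FIRST[C]={a,c}

FIRST(S) = ["a", "b", "c", "d"]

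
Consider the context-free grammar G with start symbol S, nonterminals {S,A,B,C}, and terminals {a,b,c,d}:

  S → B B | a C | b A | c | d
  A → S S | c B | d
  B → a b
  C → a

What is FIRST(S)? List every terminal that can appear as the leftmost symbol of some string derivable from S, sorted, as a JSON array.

FIRST iteration:
pass 1:
  A via A→c B: +{c}
  A via A→d: +{d}
  B via B→a b: +{a}
  C via C→a: +{a}
  S via S→B B: +{a}
  S via S→b A: +{b}
  S via S→c: +{c}
  S via S→d: +{d}
  FIRST[S]={a,b,c,d}  FIRST[A]={c,d}  FIRST[B]={a}  FIRST[C]={a}
pass 2:
  A via A→S S: +{a,b}
  FIRST[S]={a,b,c,d}  FIRST[A]={a,b,c,d}  FIRST[B]={a}  FIRST[C]={a}
pass 3: (no change)
  FIRST[S]={a,b,c,d}  FIRST[A]={a,b,c,d}  FIRST[B]={a}  FIRST[C]={a}

FIRST(S) = ["a", "b", "c", "d"]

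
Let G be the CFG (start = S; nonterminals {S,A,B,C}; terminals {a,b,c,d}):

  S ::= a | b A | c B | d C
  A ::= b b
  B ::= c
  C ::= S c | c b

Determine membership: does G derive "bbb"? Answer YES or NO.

CNF form of G:
  S -> T0 A | T1 B | T2 C | a
  A -> T0 T0
  B -> c
  C -> S T1 | T1 T0
  T0 -> b
  T1 -> c
  T2 -> d

CYK fill:
  cell(0,0) b: {T0}  orig:{}
  cell(1,1) b: {T0}  orig:{}
  cell(2,2) b: {T0}  orig:{}
  cell(0,1) bb: {A}
  cell(1,2) bb: {A}
  cell(0,2) bbb: {S}

S ∈ T[0,2] ⇒ YES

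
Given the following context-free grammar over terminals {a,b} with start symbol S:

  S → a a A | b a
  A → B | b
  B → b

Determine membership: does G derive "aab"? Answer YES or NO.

Convert to CNF:
  S -> T0 X2 | T1 T0
  A -> b
  B -> b
  T0 -> a
  T1 -> b
  X2 -> T0 A

Fill CYK table bottom-up:
  cell(0,0) a: {T0}  orig:{}
  cell(1,1) a: {T0}  orig:{}
  cell(2,2) b: {A,B,T1}  orig:{A,B}
  cell(0,1) aa: ∅
  cell(1,2) ab: {X2}  orig:{}
  cell(0,2) aab: {S}

S ∈ T[0,2] ⇒ YES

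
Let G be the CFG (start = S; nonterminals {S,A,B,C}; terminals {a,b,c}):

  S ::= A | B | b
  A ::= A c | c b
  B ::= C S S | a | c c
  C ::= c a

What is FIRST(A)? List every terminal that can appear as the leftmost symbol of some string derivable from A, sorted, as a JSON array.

FIRST iteration:
round 1:
  A via A→c b: +{c}
  B via B→a: +{a}
  B via B→c c: +{c}
  C via C→c a: +{c}
  S via S→A: +{c}
  S via S→B: +{a}
  S via S→b: +{b}
  FIRST[S]={a,b,c}  FIRST[A]={c}  FIRST[B]={a,c}  FIRST[C]={c}
round 2: (no change)
  FIRST[S]={a,b,c}  FIRST[A]={c}  FIRST[B]={a,c}  FIRST[C]={c}

FIRST(A) = ["c"]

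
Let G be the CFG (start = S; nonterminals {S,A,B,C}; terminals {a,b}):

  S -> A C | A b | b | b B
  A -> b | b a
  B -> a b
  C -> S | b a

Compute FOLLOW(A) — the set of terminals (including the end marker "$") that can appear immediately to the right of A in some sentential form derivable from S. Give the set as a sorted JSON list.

Compute FIRST by fixpoint:
[1]
  A via A→b: +{b}
  B via B→a b: +{a}
  C via C→b a: +{b}
  S via S→A C: +{b}
  FIRST[S]={b}  FIRST[A]={b}  FIRST[B]={a}  FIRST[C]={b}
[2] — fixpoint
  FIRST[S]={b}  FIRST[A]={b}  FIRST[B]={a}  FIRST[C]={b}

Compute FOLLOW by fixpoint:
initialize: $ ∈ FOLLOW(S)
round 1:
  S→A C: FOLLOW(A) ⊇ FIRST(C) = {b}; new: +{b}
  S→A C: FOLLOW(C) ⊇ FOLLOW(S) ⊇ {$}; new: +{$}
  S→b B: FOLLOW(B) ⊇ FOLLOW(S) ⊇ {$}; new: +{$}
  FOLLOW(S)={$}  FOLLOW(A)={b}  FOLLOW(B)={$}  FOLLOW(C)={$}
round 2: (no change)
  FOLLOW(S)={$}  FOLLOW(A)={b}  FOLLOW(B)={$}  FOLLOW(C)={$}

FOLLOW(A) = ["b"]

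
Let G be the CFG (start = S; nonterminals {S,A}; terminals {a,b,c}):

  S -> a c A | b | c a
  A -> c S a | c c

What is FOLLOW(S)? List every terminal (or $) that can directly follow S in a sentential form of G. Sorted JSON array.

FIRST iteration:
[1]
  A via A→c S a: +{c}
  S via S→a c A: +{a}
  S via S→b: +{b}
  S via S→c a: +{c}
  S: {a,b,c}  A: {c}
[2] (no change)
  S: {a,b,c}  A: {c}

FOLLOW iteration:
seed FOLLOW(S) with $
iter 1:
  A→c S a: FOLLOW(S) ⊇ FIRST(a) = {a}; new: +{a}
  S→a c A: FOLLOW(A) ⊇ FOLLOW(S) ⊇ {$,a}; new: +{$,a}
  FOLLOW(S)={$,a}  FOLLOW(A)={$,a}
iter 2: — fixpoint
  FOLLOW(S)={$,a}  FOLLOW(A)={$,a}

FOLLOW(S) = ["$", "a"]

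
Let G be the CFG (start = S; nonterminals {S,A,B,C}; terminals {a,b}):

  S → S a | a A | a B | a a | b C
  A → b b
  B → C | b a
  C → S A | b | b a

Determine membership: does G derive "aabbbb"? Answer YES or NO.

Convert to CNF:
  S -> S T1 | T0 C | T1 A | T1 B | T1 T1
  A -> T0 T0
  B -> S A | T0 T1 | b
  C -> S A | T0 T1 | b
  T0 -> b
  T1 -> a

Fill CYK table bottom-up:
  [0..0]={T1}  "a"  orig:{}
  [1..1]={T1}  "a"  orig:{}
  [2..2]={B,C,T0}  "b"  orig:{B,C}
  [3..3]={B,C,T0}  "b"  orig:{B,C}
  [4..4]={B,C,T0}  "b"  orig:{B,C}
  [5..5]={B,C,T0}  "b"  orig:{B,C}
  [0..1]={S}  "aa"
  [1..2]={S}  "ab"
  [2..3]={A,S}  "bb"
  [3..4]={A,S}  "bb"
  [4..5]={A,S}  "bb"
  [0..2]=∅  "aab"
  [1..3]={S}  "abb"
  [2..4]=∅  "bbb"
  [3..5]=∅  "bbb"
  [0..3]={B,C}  "aabb"
  [1..4]={B,C}  "abbb"
  [2..5]={B,C}  "bbbb"
  [0..4]={S}  "aabbb"
  [1..5]={B,C,S}  "abbbb"
  [0..5]={S}  "aabbbb"

S ∈ T[0,5] ⇒ YES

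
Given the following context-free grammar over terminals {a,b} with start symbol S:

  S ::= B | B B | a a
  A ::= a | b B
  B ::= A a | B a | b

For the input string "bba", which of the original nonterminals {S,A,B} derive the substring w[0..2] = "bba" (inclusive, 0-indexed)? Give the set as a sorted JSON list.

CNF form of G:
  S -> A T1 | B B | B T1 | T1 T1 | b
  A -> T0 B | a
  B -> A T1 | B T1 | b
  T0 -> b
  T1 -> a

CYK table (by increasing span) (cells [i..j] with 0 ≤ i ≤ j ≤ 2 only):
  cell(0,0) b: {B,S,T0}  orig:{B,S}
  cell(1,1) b: {B,S,T0}  orig:{B,S}
  cell(2,2) a: {A,T1}  orig:{A}
  cell(0,1) bb: {A,S}
  cell(1,2) ba: {B,S}
  cell(0,2) bba: {A,B,S}

Original NTs in T[0,2] deriving "bba": ["A", "B", "S"]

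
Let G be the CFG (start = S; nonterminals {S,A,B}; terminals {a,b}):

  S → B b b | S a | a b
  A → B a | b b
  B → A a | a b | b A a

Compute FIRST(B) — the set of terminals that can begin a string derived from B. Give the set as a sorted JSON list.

FIRST sets, iterate to fixpoint:
[1]
  A via A→b b: +{b}
  B via B→A a: +{b}
  B via B→a b: +{a}
  S via S→B b b: +{a,b}
  S: {a,b}  A: {b}  B: {a,b}
[2]
  A via A→B a: +{a}
  S: {a,b}  A: {a,b}  B: {a,b}
[3] — fixpoint
  S: {a,b}  A: {a,b}  B: {a,b}

FIRST(B) = ["a", "b"]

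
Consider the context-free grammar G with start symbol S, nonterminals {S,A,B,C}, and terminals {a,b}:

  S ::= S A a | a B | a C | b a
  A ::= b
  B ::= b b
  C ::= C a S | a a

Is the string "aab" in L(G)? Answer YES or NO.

CNF form of G:
  S -> S X3 | T0 T1 | T1 B | T1 C
  A -> b
  B -> T0 T0
  C -> C X2 | T1 T1
  T0 -> b
  T1 -> a
  X2 -> T1 S
  X3 -> A T1

CYK fill:
  cell(0,0) a: {T1}  orig:{}
  cell(1,1) a: {T1}  orig:{}
  cell(2,2) b: {A,T0}  orig:{A}
  cell(0,1) aa: {C}
  cell(1,2) ab: ∅
  cell(0,2) aab: ∅

S ∉ T[0,2] ⇒ NO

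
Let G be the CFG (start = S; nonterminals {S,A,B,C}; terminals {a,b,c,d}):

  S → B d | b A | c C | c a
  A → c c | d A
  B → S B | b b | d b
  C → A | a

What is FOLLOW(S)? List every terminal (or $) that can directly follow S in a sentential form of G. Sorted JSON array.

FIRST sets, iterate to fixpoint:
round 1:
  A via A→c c: +{c}
  A via A→d A: +{d}
  B via B→b b: +{b}
  B via B→d b: +{d}
  C via C→A: +{c,d}
  C via C→a: +{a}
  S via S→B d: +{b,d}
  S via S→c C: +{c}
  FIRST(S)={b,c,d}  FIRST(A)={c,d}  FIRST(B)={b,d}  FIRST(C)={a,c,d}
round 2:
  B via B→S B: +{c}
  FIRST(S)={b,c,d}  FIRST(A)={c,d}  FIRST(B)={b,c,d}  FIRST(C)={a,c,d}
round 3: (no change)
  FIRST(S)={b,c,d}  FIRST(A)={c,d}  FIRST(B)={b,c,d}  FIRST(C)={a,c,d}

Compute FOLLOW by fixpoint:
seed FOLLOW(S) with $
round 1:
  B→S B: FOLLOW(S) ⊇ FIRST(B) = {b,c,d}; new: +{b,c,d}
  S→B d: FOLLOW(B) ⊇ FIRST(d) = {d}; new: +{d}
  S→b A: FOLLOW(A) ⊇ FOLLOW(S) ⊇ {$,b,c,d}; new: +{$,b,c,d}
  S→c C: FOLLOW(C) ⊇ FOLLOW(S) ⊇ {$,b,c,d}; new: +{$,b,c,d}
  S: {$,b,c,d}  A: {$,b,c,d}  B: {d}  C: {$,b,c,d}
round 2: — fixpoint
  S: {$,b,c,d}  A: {$,b,c,d}  B: {d}  C: {$,b,c,d}

FOLLOW(S) = ["$", "b", "c", "d"]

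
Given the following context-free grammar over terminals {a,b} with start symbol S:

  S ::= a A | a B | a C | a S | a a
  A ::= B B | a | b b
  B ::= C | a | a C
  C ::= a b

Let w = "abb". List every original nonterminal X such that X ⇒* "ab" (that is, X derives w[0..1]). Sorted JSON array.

Convert to CNF:
  S -> T1 A | T1 B | T1 C | T1 S | T1 T1
  A -> B B | T0 T0 | a
  B -> T1 C | T1 T0 | a
  C -> T1 T0
  T0 -> b
  T1 -> a

CYK table (by increasing span) (cells [i..j] with 0 ≤ i ≤ j ≤ 1 only):
  [0..0]={A,B,T1}  "a"  orig:{A,B}
  [1..1]={T0}  "b"  orig:{}
  [0..1]={B,C}  "ab"

Original NTs in T[0,1] deriving "ab": ["B", "C"]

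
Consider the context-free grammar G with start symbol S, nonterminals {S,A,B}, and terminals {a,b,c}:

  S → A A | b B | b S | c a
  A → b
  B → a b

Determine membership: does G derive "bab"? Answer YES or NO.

Convert to CNF:
  S -> A A | T1 B | T1 S | T2 T0
  A -> b
  B -> T0 T1
  T0 -> a
  T1 -> b
  T2 -> c

Fill CYK table bottom-up:
  [0..0]={A,T1}  "b"  orig:{A}
  [1..1]={T0}  "a"  orig:{}
  [2..2]={A,T1}  "b"  orig:{A}
  [0..1]=∅  "ba"
  [1..2]={B}  "ab"
  [0..2]={S}  "bab"

S ∈ T[0,2] ⇒ YES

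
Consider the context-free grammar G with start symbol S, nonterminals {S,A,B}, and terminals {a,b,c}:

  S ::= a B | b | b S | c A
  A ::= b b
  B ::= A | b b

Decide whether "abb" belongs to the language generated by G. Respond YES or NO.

Convert to CNF:
  S -> T0 S | T1 B | T2 A | b
  A -> T0 T0
  B -> T0 T0
  T0 -> b
  T1 -> a
  T2 -> c

CYK table (by increasing span):
  [0..0]={T1}  "a"  orig:{}
  [1..1]={S,T0}  "b"  orig:{S}
  [2..2]={S,T0}  "b"  orig:{S}
  [0..1]=∅  "ab"
  [1..2]={A,B,S}  "bb"
  [0..2]={S}  "abb"

S ∈ T[0,2] ⇒ YES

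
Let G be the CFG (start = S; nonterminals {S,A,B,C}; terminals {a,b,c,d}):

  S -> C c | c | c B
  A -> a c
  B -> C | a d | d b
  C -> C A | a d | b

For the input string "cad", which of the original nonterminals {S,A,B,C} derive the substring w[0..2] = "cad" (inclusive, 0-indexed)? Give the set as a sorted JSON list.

Convert to CNF:
  S -> C T1 | T1 B | c
  A -> T0 T1
  B -> C A | T0 T2 | T2 T3 | b
  C -> C A | T0 T2 | b
  T0 -> a
  T1 -> c
  T2 -> d
  T3 -> b

CYK fill (cells [i..j] with 0 ≤ i ≤ j ≤ 2 only):
  cell(0,0) c: {S,T1}  orig:{S}
  cell(1,1) a: {T0}  orig:{}
  cell(2,2) d: {T2}  orig:{}
  cell(0,1) ca: ∅
  cell(1,2) ad: {B,C}
  cell(0,2) cad: {S}

Original NTs in T[0,2] deriving "cad": ["S"]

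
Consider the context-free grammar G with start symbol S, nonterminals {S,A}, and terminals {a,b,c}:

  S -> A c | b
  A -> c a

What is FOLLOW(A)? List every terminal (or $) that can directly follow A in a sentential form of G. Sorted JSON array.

Compute FIRST by fixpoint:
pass 1:
  A via A→c a: +{c}
  S via S→A c: +{c}
  S via S→b: +{b}
  FIRST[S]={b,c}  FIRST[A]={c}
pass 2: (no change)
  FIRST[S]={b,c}  FIRST[A]={c}

FOLLOW iteration:
FOLLOW(S) := {$}
pass 1:
  S→A c: FOLLOW(A) ⊇ FIRST(c) = {c}; new: +{c}
  S: {$}  A: {c}
pass 2: — fixpoint
  S: {$}  A: {c}

FOLLOW(A) = ["c"]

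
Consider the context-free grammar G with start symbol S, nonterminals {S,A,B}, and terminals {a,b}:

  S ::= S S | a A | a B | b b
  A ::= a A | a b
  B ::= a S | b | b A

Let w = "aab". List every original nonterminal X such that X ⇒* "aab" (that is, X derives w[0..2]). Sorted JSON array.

Convert to CNF:
  S -> S S | T0 A | T0 B | T1 T1
  A -> T0 A | T0 T1
  B -> T0 S | T1 A | b
  T0 -> a
  T1 -> b

CYK fill (cells [i..j] with 0 ≤ i ≤ j ≤ 2 only):
  [0..0]={T0}  "a"  orig:{}
  [1..1]={T0}  "a"  orig:{}
  [2..2]={B,T1}  "b"  orig:{B}
  [0..1]=∅  "aa"
  [1..2]={A,S}  "ab"
  [0..2]={A,B,S}  "aab"

Original NTs in T[0,2] deriving "aab": ["A", "B", "S"]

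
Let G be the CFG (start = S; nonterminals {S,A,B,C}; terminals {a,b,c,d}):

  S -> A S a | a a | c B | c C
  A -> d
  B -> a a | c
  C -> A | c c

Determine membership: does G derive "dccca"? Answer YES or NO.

CNF form of G:
  S -> A X2 | T0 T0 | T1 B | T1 C
  A -> d
  B -> T0 T0 | c
  C -> T1 T1 | d
  T0 -> a
  T1 -> c
  X2 -> S T0

CYK fill:
  [0..0]={A,C}  "d"
  [1..1]={B,T1}  "c"  orig:{B}
  [2..2]={B,T1}  "c"  orig:{B}
  [3..3]={B,T1}  "c"  orig:{B}
  [4..4]={T0}  "a"  orig:{}
  [0..1]=∅  "dc"
  [1..2]={C,S}  "cc"
  [2..3]={C,S}  "cc"
  [3..4]=∅  "ca"
  [0..2]=∅  "dcc"
  [1..3]={S}  "ccc"
  [2..4]={X2}  "cca"  orig:{}
  [0..3]=∅  "dccc"
  [1..4]={X2}  "ccca"  orig:{}
  [0..4]={S}  "dccca"

S ∈ T[0,4] ⇒ YES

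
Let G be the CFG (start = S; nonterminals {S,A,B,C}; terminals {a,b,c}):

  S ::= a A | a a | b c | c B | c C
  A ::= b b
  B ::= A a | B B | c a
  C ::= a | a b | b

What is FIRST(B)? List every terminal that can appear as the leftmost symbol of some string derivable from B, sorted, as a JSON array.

Compute FIRST by fixpoint:
round 1:
  A via A→b b: +{b}
  B via B→A a: +{b}
  B via B→c a: +{c}
  C via C→a: +{a}
  C via C→b: +{b}
  S via S→a A: +{a}
  S via S→b c: +{b}
  S via S→c B: +{c}
  FIRST[S]={a,b,c}  FIRST[A]={b}  FIRST[B]={b,c}  FIRST[C]={a,b}
round 2: — fixpoint
  FIRST[S]={a,b,c}  FIRST[A]={b}  FIRST[B]={b,c}  FIRST[C]={a,b}

FIRST(B) = ["b", "c"]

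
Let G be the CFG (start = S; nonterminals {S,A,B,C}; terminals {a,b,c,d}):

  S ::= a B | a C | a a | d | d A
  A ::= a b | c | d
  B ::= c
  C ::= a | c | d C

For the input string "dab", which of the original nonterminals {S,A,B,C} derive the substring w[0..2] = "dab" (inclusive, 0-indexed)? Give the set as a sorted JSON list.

Convert to CNF:
  S -> T0 B | T0 C | T0 T0 | T2 A | d
  A -> T0 T1 | c | d
  B -> c
  C -> T2 C | a | c
  T0 -> a
  T1 -> b
  T2 -> d

Fill CYK table bottom-up, restricted to cells inside w[0..2]:
  [0..0]={A,S,T2}  "d"  orig:{A,S}
  [1..1]={C,T0}  "a"  orig:{C}
  [2..2]={T1}  "b"  orig:{}
  [0..1]={C}  "da"
  [1..2]={A}  "ab"
  [0..2]={S}  "dab"

Original NTs in T[0,2] deriving "dab": ["S"]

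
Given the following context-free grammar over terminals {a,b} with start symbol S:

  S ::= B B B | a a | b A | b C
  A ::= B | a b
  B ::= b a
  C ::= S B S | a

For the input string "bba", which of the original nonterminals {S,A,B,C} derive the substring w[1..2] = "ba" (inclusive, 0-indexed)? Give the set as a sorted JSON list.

Convert to CNF:
  S -> B X3 | T0 T0 | T1 A | T1 C
  A -> T0 T1 | T1 T0
  B -> T1 T0
  C -> S X2 | a
  T0 -> a
  T1 -> b
  X2 -> B S
  X3 -> B B

CYK table (by increasing span), restricted to cells inside w[1..2]:
  cell(1,1) b: {T1}  orig:{}
  cell(2,2) a: {C,T0}  orig:{C}
  cell(1,2) ba: {A,B,S}

Original NTs in T[1,2] deriving "ba": ["A", "B", "S"]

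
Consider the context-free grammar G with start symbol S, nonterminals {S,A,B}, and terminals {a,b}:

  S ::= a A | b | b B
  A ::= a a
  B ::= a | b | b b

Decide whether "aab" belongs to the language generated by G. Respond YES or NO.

CNF form of G:
  S -> T0 A | T1 B | b
  A -> T0 T0
  B -> T1 T1 | a | b
  T0 -> a
  T1 -> b

Fill CYK table bottom-up:
  T[0,0] 'a' = {B,T0}  orig:{B}
  T[1,1] 'a' = {B,T0}  orig:{B}
  T[2,2] 'b' = {B,S,T1}  orig:{B,S}
  T[0,1] 'aa' = {A}
  T[1,2] 'ab' = ∅
  T[0,2] 'aab' = ∅

S ∉ T[0,2] ⇒ NO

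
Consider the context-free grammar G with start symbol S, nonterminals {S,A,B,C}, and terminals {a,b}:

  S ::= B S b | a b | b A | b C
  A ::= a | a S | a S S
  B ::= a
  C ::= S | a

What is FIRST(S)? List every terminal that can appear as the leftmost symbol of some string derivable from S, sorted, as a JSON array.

Compute FIRST by fixpoint:
[1]
  A via A→a: +{a}
  B via B→a: +{a}
  C via C→a: +{a}
  S via S→B S b: +{a}
  S via S→b A: +{b}
  S: {a,b}  A: {a}  B: {a}  C: {a}
[2]
  C via C→S: +{b}
  S: {a,b}  A: {a}  B: {a}  C: {a,b}
[3] — fixpoint
  S: {a,b}  A: {a}  B: {a}  C: {a,b}

FIRST(S) = ["a", "b"]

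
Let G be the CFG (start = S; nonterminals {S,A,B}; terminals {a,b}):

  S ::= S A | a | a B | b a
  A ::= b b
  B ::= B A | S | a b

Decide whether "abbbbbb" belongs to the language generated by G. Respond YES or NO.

Convert to CNF:
  S -> S A | T0 T1 | T1 B | a
  A -> T0 T0
  B -> B A | S A | T0 T1 | T1 B | T1 T0 | a
  T0 -> b
  T1 -> a

CYK table (by increasing span):
  [0..0]={B,S,T1}  "a"  orig:{B,S}
  [1..1]={T0}  "b"  orig:{}
  [2..2]={T0}  "b"  orig:{}
  [3..3]={T0}  "b"  orig:{}
  [4..4]={T0}  "b"  orig:{}
  [5..5]={T0}  "b"  orig:{}
  [6..6]={T0}  "b"  orig:{}
  [0..1]={B}  "ab"
  [1..2]={A}  "bb"
  [2..3]={A}  "bb"
  [3..4]={A}  "bb"
  [4..5]={A}  "bb"
  [5..6]={A}  "bb"
  [0..2]={B,S}  "abb"
  [1..3]=∅  "bbb"
  [2..4]=∅  "bbb"
  [3..5]=∅  "bbb"
  [4..6]=∅  "bbb"
  [0..3]={B}  "abbb"
  [1..4]=∅  "bbbb"
  [2..5]=∅  "bbbb"
  [3..6]=∅  "bbbb"
  [0..4]={B,S}  "abbbb"
  [1..5]=∅  "bbbbb"
  [2..6]=∅  "bbbbb"
  [0..5]={B}  "abbbbb"
  [1..6]=∅  "bbbbbb"
  [0..6]={B,S}  "abbbbbb"

S ∈ T[0,6] ⇒ YES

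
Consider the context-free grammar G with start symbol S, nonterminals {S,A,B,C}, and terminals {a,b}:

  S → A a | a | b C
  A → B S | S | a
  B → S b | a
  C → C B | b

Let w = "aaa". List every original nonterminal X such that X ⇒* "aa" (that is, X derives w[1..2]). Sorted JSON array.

Convert to CNF:
  S -> A T0 | T1 C | a
  A -> A T0 | B S | T1 C | a
  B -> S T1 | a
  C -> C B | b
  T0 -> a
  T1 -> b

CYK table (by increasing span) (cells [i..j] with 1 ≤ i ≤ j ≤ 2 only):
  cell(1,1) a: {A,B,S,T0}  orig:{A,B,S}
  cell(2,2) a: {A,B,S,T0}  orig:{A,B,S}
  cell(1,2) aa: {A,S}

Original NTs in T[1,2] deriving "aa": ["A", "S"]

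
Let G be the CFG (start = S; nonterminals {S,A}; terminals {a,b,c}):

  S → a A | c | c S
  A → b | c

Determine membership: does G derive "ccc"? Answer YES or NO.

Convert to CNF:
  S -> T0 A | T1 S | c
  A -> b | c
  T0 -> a
  T1 -> c

CYK table (by increasing span):
  [0..0]={A,S,T1}  "c"  orig:{A,S}
  [1..1]={A,S,T1}  "c"  orig:{A,S}
  [2..2]={A,S,T1}  "c"  orig:{A,S}
  [0..1]={S}  "cc"
  [1..2]={S}  "cc"
  [0..2]={S}  "ccc"

S ∈ T[0,2] ⇒ YES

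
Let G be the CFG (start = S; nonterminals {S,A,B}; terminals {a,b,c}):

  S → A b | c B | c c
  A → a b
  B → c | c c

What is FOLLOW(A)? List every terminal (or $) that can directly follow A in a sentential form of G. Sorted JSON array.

FIRST iteration:
pass 1:
  A via A→a b: +{a}
  B via B→c: +{c}
  S via S→A b: +{a}
  S via S→c B: +{c}
  S: {a,c}  A: {a}  B: {c}
pass 2: — fixpoint
  S: {a,c}  A: {a}  B: {c}

FOLLOW sets:
seed FOLLOW(S) with $
pass 1:
  S→A b: FOLLOW(A) ⊇ FIRST(b) = {b}; new: +{b}
  S→c B: FOLLOW(B) ⊇ FOLLOW(S) ⊇ {$}; new: +{$}
  S: {$}  A: {b}  B: {$}
pass 2: (no change)
  S: {$}  A: {b}  B: {$}

FOLLOW(A) = ["b"]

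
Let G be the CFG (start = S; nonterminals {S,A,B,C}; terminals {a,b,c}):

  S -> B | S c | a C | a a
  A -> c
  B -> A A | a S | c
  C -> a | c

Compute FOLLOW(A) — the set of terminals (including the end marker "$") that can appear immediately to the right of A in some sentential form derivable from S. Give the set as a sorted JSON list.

FIRST iteration:
iter 1:
  A via A→c: +{c}
  B via B→A A: +{c}
  B via B→a S: +{a}
  C via C→a: +{a}
  C via C→c: +{c}
  S via S→B: +{a,c}
  FIRST[S]={a,c}  FIRST[A]={c}  FIRST[B]={a,c}  FIRST[C]={a,c}
iter 2: (stable)
  FIRST[S]={a,c}  FIRST[A]={c}  FIRST[B]={a,c}  FIRST[C]={a,c}

Compute FOLLOW by fixpoint:
initialize: $ ∈ FOLLOW(S)
iter 1:
  B→A A: FOLLOW(A) ⊇ FIRST(A) = {c}; new: +{c}
  S→B: FOLLOW(B) ⊇ FOLLOW(S) ⊇ {$}; new: +{$}
  S→S c: FOLLOW(S) ⊇ FIRST(c) = {c}; new: +{c}
  S→a C: FOLLOW(C) ⊇ FOLLOW(S) ⊇ {$,c}; new: +{$,c}
  FOLLOW[S]={$,c}  FOLLOW[A]={c}  FOLLOW[B]={$}  FOLLOW[C]={$,c}
iter 2:
  B→A A: FOLLOW(A) ⊇ FOLLOW(B) ⊇ {$}; new: +{$}
  S→B: FOLLOW(B) ⊇ FOLLOW(S) ⊇ {$,c}; new: +{c}
  FOLLOW[S]={$,c}  FOLLOW[A]={$,c}  FOLLOW[B]={$,c}  FOLLOW[C]={$,c}
iter 3: — fixpoint
  FOLLOW[S]={$,c}  FOLLOW[A]={$,c}  FOLLOW[B]={$,c}  FOLLOW[C]={$,c}

FOLLOW(A) = ["$", "c"]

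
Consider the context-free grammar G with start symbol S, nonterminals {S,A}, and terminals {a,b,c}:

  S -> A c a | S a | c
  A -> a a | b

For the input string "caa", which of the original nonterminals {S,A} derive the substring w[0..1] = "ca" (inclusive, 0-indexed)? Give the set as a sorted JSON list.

CNF form of G:
  S -> A X2 | S T0 | c
  A -> T0 T0 | b
  T0 -> a
  T1 -> c
  X2 -> T1 T0

Fill CYK table bottom-up (cells [i..j] with 0 ≤ i ≤ j ≤ 1 only):
  cell(0,0) c: {S,T1}  orig:{S}
  cell(1,1) a: {T0}  orig:{}
  cell(0,1) ca: {S,X2}  orig:{S}

Original NTs in T[0,1] deriving "ca": ["S"]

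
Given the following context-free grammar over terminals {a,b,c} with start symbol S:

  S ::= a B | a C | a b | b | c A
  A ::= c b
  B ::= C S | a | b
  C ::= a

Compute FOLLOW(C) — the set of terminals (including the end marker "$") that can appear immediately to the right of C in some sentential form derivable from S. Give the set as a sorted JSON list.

FIRST iteration:
[1]
  A via A→c b: +{c}
  B via B→a: +{a}
  B via B→b: +{b}
  C via C→a: +{a}
  S via S→a B: +{a}
  S via S→b: +{b}
  S via S→c A: +{c}
  FIRST[S]={a,b,c}  FIRST[A]={c}  FIRST[B]={a,b}  FIRST[C]={a}
[2] — fixpoint
  FIRST[S]={a,b,c}  FIRST[A]={c}  FIRST[B]={a,b}  FIRST[C]={a}

Compute FOLLOW by fixpoint:
seed FOLLOW(S) with $
round 1:
  B→C S: FOLLOW(C) ⊇ FIRST(S) = {a,b,c}; new: +{a,b,c}
  S→a B: FOLLOW(B) ⊇ FOLLOW(S) ⊇ {$}; new: +{$}
  S→a C: FOLLOW(C) ⊇ FOLLOW(S) ⊇ {$}; new: +{$}
  S→c A: FOLLOW(A) ⊇ FOLLOW(S) ⊇ {$}; new: +{$}
  FOLLOW[S]={$}  FOLLOW[A]={$}  FOLLOW[B]={$}  FOLLOW[C]={$,a,b,c}
round 2: done
  FOLLOW[S]={$}  FOLLOW[A]={$}  FOLLOW[B]={$}  FOLLOW[C]={$,a,b,c}

FOLLOW(C) = ["$", "a", "b", "c"]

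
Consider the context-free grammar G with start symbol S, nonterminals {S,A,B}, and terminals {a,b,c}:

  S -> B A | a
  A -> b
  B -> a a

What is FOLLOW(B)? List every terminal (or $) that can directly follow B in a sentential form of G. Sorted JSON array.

FIRST iteration:
[1]
  A via A→b: +{b}
  B via B→a a: +{a}
  S via S→B A: +{a}
  FIRST(S)={a}  FIRST(A)={b}  FIRST(B)={a}
[2] (no change)
  FIRST(S)={a}  FIRST(A)={b}  FIRST(B)={a}

FOLLOW iteration:
seed FOLLOW(S) with $
[1]
  S→B A: FOLLOW(B) ⊇ FIRST(A) = {b}; new: +{b}
  S→B A: FOLLOW(A) ⊇ FOLLOW(S) ⊇ {$}; new: +{$}
  FOLLOW[S]={$}  FOLLOW[A]={$}  FOLLOW[B]={b}
[2] done
  FOLLOW[S]={$}  FOLLOW[A]={$}  FOLLOW[B]={b}

FOLLOW(B) = ["b"]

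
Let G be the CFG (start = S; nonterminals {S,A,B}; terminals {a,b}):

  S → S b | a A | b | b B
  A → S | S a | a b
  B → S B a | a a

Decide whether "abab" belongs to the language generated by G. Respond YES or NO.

CNF form of G:
  S -> S T1 | T0 A | T1 B | b
  A -> S T0 | S T1 | T0 A | T0 T1 | T1 B | b
  B -> S X2 | T0 T0
  T0 -> a
  T1 -> b
  X2 -> B T0

CYK fill:
  T[0,0] 'a' = {T0}  orig:{}
  T[1,1] 'b' = {A,S,T1}  orig:{A,S}
  T[2,2] 'a' = {T0}  orig:{}
  T[3,3] 'b' = {A,S,T1}  orig:{A,S}
  T[0,1] 'ab' = {A,S}
  T[1,2] 'ba' = {A}
  T[2,3] 'ab' = {A,S}
  T[0,2] 'aba' = {A,S}
  T[1,3] 'bab' = ∅
  T[0,3] 'abab' = {A,S}

S ∈ T[0,3] ⇒ YES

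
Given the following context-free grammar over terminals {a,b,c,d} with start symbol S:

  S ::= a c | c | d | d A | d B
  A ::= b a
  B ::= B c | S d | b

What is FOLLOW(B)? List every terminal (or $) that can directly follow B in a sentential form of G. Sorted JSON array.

FIRST sets, iterate to fixpoint:
round 1:
  A via A→b a: +{b}
  B via B→b: +{b}
  S via S→a c: +{a}
  S via S→c: +{c}
  S via S→d: +{d}
  FIRST[S]={a,c,d}  FIRST[A]={b}  FIRST[B]={b}
round 2:
  B via B→S d: +{a,c,d}
  FIRST[S]={a,c,d}  FIRST[A]={b}  FIRST[B]={a,b,c,d}
round 3: — fixpoint
  FIRST[S]={a,c,d}  FIRST[A]={b}  FIRST[B]={a,b,c,d}

Compute FOLLOW by fixpoint:
FOLLOW(S) := {$}
iter 1:
  B→B c: FOLLOW(B) ⊇ FIRST(c) = {c}; new: +{c}
  B→S d: FOLLOW(S) ⊇ FIRST(d) = {d}; new: +{d}
  S→d A: FOLLOW(A) ⊇ FOLLOW(S) ⊇ {$,d}; new: +{$,d}
  S→d B: FOLLOW(B) ⊇ FOLLOW(S) ⊇ {$,d}; new: +{$,d}
  FOLLOW[S]={$,d}  FOLLOW[A]={$,d}  FOLLOW[B]={$,c,d}
iter 2: (stable)
  FOLLOW[S]={$,d}  FOLLOW[A]={$,d}  FOLLOW[B]={$,c,d}

FOLLOW(B) = ["$", "c", "d"]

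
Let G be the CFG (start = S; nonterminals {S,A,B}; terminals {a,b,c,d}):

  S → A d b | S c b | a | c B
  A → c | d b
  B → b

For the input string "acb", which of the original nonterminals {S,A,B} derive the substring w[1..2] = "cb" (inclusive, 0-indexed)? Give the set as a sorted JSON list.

CNF form of G:
  S -> A X3 | S X4 | T2 B | a
  A -> T0 T1 | c
  B -> b
  T0 -> d
  T1 -> b
  T2 -> c
  X3 -> T0 T1
  X4 -> T2 T1

Fill CYK table bottom-up, restricted to cells inside w[1..2]:
  cell(1,1) c: {A,T2}  orig:{A}
  cell(2,2) b: {B,T1}  orig:{B}
  cell(1,2) cb: {S,X4}  orig:{S}

Original NTs in T[1,2] deriving "cb": ["S"]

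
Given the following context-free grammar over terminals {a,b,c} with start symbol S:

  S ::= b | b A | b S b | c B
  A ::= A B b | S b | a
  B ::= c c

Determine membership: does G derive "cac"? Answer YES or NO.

CNF form of G:
  S -> T0 A | T0 X3 | T1 B | b
  A -> A X2 | S T0 | a
  B -> T1 T1
  T0 -> b
  T1 -> c
  X2 -> B T0
  X3 -> S T0

Fill CYK table bottom-up:
  T[0,0] 'c' = {T1}  orig:{}
  T[1,1] 'a' = {A}
  T[2,2] 'c' = {T1}  orig:{}
  T[0,1] 'ca' = ∅
  T[1,2] 'ac' = ∅
  T[0,2] 'cac' = ∅

S ∉ T[0,2] ⇒ NO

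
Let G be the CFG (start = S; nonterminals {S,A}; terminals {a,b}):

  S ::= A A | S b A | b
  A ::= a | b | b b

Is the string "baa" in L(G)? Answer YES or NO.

CNF form of G:
  S -> A A | S X1 | b
  A -> T0 T0 | a | b
  T0 -> b
  X1 -> T0 A

Fill CYK table bottom-up:
  cell(0,0) b: {A,S,T0}  orig:{A,S}
  cell(1,1) a: {A}
  cell(2,2) a: {A}
  cell(0,1) ba: {S,X1}  orig:{S}
  cell(1,2) aa: {S}
  cell(0,2) baa: ∅

S ∉ T[0,2] ⇒ NO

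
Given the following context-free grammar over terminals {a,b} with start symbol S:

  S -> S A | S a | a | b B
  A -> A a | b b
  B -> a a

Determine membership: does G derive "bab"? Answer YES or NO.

CNF form of G:
  S -> S A | S T0 | T1 B | a
  A -> A T0 | T1 T1
  B -> T0 T0
  T0 -> a
  T1 -> b

CYK fill:
  [0..0]={T1}  "b"  orig:{}
  [1..1]={S,T0}  "a"  orig:{S}
  [2..2]={T1}  "b"  orig:{}
  [0..1]=∅  "ba"
  [1..2]=∅  "ab"
  [0..2]=∅  "bab"

S ∉ T[0,2] ⇒ NO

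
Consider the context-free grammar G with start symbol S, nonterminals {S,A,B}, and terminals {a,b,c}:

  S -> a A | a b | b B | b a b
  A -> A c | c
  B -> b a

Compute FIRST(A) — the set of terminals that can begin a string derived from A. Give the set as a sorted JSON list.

Compute FIRST by fixpoint:
iter 1:
  A via A→c: +{c}
  B via B→b a: +{b}
  S via S→a A: +{a}
  S via S→b B: +{b}
  FIRST[S]={a,b}  FIRST[A]={c}  FIRST[B]={b}
iter 2: done
  FIRST[S]={a,b}  FIRST[A]={c}  FIRST[B]={b}

FIRST(A) = ["c"]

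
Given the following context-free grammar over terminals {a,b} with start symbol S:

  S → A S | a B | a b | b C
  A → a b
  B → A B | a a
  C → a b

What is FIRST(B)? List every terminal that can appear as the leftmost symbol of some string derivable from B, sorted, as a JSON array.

FIRST sets, iterate to fixpoint:
iter 1:
  A via A→a b: +{a}
  B via B→A B: +{a}
  C via C→a b: +{a}
  S via S→A S: +{a}
  S via S→b C: +{b}
  S: {a,b}  A: {a}  B: {a}  C: {a}
iter 2: (no change)
  S: {a,b}  A: {a}  B: {a}  C: {a}

FIRST(B) = ["a"]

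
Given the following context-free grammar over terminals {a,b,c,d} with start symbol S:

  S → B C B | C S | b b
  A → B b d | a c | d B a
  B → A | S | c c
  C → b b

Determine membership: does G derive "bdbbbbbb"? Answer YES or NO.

Convert to CNF:
  S -> B X9 | C S | T0 T0
  A -> B X4 | T1 X5 | T2 T3
  B -> B X6 | B X7 | C S | T0 T0 | T1 X8 | T2 T3 | T3 T3
  C -> T0 T0
  T0 -> b
  T1 -> d
  T2 -> a
  T3 -> c
  X4 -> T0 T1
  X5 -> B T2
  X6 -> C B
  X7 -> T0 T1
  X8 -> B T2
  X9 -> C B

CYK fill:
  T[0,0] 'b' = {T0}  orig:{}
  T[1,1] 'd' = {T1}  orig:{}
  T[2,2] 'b' = {T0}  orig:{}
  T[3,3] 'b' = {T0}  orig:{}
  T[4,4] 'b' = {T0}  orig:{}
  T[5,5] 'b' = {T0}  orig:{}
  T[6,6] 'b' = {T0}  orig:{}
  T[7,7] 'b' = {T0}  orig:{}
  T[0,1] 'bd' = {X4,X7}  orig:{}
  T[1,2] 'db' = ∅
  T[2,3] 'bb' = {B,C,S}
  T[3,4] 'bb' = {B,C,S}
  T[4,5] 'bb' = {B,C,S}
  T[5,6] 'bb' = {B,C,S}
  T[6,7] 'bb' = {B,C,S}
  T[0,2] 'bdb' = ∅
  T[1,3] 'dbb' = ∅
  T[2,4] 'bbb' = ∅
  T[3,5] 'bbb' = ∅
  T[4,6] 'bbb' = ∅
  T[5,7] 'bbb' = ∅
  T[0,3] 'bdbb' = ∅
  T[1,4] 'dbbb' = ∅
  T[2,5] 'bbbb' = {B,S,X6,X9}  orig:{B,S}
  T[3,6] 'bbbb' = {B,S,X6,X9}  orig:{B,S}
  T[4,7] 'bbbb' = {B,S,X6,X9}  orig:{B,S}
  T[0,4] 'bdbbb' = ∅
  T[1,5] 'dbbbb' = ∅
  T[2,6] 'bbbbb' = ∅
  T[3,7] 'bbbbb' = ∅
  T[0,5] 'bdbbbb' = ∅
  T[1,6] 'dbbbbb' = ∅
  T[2,7] 'bbbbbb' = {B,S,X6,X9}  orig:{B,S}
  T[0,6] 'bdbbbbb' = ∅
  T[1,7] 'dbbbbbb' = ∅
  T[0,7] 'bdbbbbbb' = ∅

S ∉ T[0,7] ⇒ NO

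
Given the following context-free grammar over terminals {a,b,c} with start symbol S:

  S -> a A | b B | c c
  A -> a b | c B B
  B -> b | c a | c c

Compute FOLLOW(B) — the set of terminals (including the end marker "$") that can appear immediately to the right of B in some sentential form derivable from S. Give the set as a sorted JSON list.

FIRST sets, iterate to fixpoint:
round 1:
  A via A→a b: +{a}
  A via A→c B B: +{c}
  B via B→b: +{b}
  B via B→c a: +{c}
  S via S→a A: +{a}
  S via S→b B: +{b}
  S via S→c c: +{c}
  FIRST[S]={a,b,c}  FIRST[A]={a,c}  FIRST[B]={b,c}
round 2: done
  FIRST[S]={a,b,c}  FIRST[A]={a,c}  FIRST[B]={b,c}

Compute FOLLOW by fixpoint:
seed FOLLOW(S) with $
pass 1:
  A→c B B: FOLLOW(B) ⊇ FIRST(B) = {b,c}; new: +{b,c}
  S→a A: FOLLOW(A) ⊇ FOLLOW(S) ⊇ {$}; new: +{$}
  S→b B: FOLLOW(B) ⊇ FOLLOW(S) ⊇ {$}; new: +{$}
  S: {$}  A: {$}  B: {$,b,c}
pass 2: done
  S: {$}  A: {$}  B: {$,b,c}

FOLLOW(B) = ["$", "b", "c"]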